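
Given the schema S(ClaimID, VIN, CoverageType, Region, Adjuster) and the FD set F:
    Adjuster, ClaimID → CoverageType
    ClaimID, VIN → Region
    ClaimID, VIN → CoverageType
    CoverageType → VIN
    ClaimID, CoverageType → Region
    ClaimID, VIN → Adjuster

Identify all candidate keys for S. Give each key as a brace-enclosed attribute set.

{ClaimID} never appears on the right of any FD, so every key must include it.
{Adjuster, ClaimID}⁺ = {Adjuster, ClaimID, CoverageType, Region, VIN}, which is every attribute, so {Adjuster, ClaimID} is a candidate key.
{ClaimID, CoverageType}⁺ = {Adjuster, ClaimID, CoverageType, Region, VIN}, which is every attribute, so {ClaimID, CoverageType} is a candidate key.
{ClaimID, VIN}⁺ = {Adjuster, ClaimID, CoverageType, Region, VIN}, which is every attribute, so {ClaimID, VIN} is a candidate key.
No proper subset of any of these is a key, and no other minimal superkey exists.

{Adjuster, ClaimID}, {ClaimID, CoverageType}, {ClaimID, VIN}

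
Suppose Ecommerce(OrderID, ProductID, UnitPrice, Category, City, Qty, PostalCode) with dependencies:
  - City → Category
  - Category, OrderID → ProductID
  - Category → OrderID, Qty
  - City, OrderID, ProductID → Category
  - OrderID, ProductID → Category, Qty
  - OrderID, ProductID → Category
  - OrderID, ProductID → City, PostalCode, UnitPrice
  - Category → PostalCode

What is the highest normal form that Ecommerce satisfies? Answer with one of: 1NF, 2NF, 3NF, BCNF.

Candidate keys: {Category}, {City}, {OrderID, ProductID}. Prime attributes: {Category, City, OrderID, ProductID}.
Every FD has a superkey on the left, so the relation is in BCNF.

BCNF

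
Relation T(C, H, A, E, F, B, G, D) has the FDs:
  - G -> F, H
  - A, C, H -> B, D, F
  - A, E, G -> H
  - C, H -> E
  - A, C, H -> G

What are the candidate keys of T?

{A, C, G}, {A, C, H}

{A, C} never appear on the right of any FD, so every key must include all of them.
{A, C, G}⁺ = {A, B, C, D, E, F, G, H} — all of the relation — so {A, C, G} is a candidate key.
{A, C, H}⁺ = {A, B, C, D, E, F, G, H} — all of the relation — so {A, C, H} is a candidate key.
Any other superkey properly contains one of these, so there are no further candidate keys.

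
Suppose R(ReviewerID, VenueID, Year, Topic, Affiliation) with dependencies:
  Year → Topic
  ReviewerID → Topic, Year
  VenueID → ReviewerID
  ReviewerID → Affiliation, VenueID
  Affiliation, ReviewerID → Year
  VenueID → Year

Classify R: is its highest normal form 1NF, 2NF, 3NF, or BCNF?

2NF

Candidate keys: {ReviewerID}, {VenueID}. Prime attributes: {ReviewerID, VenueID}.
For Year → Topic we have {Year}⁺ = {Topic, Year}; {Year} is not a superkey, so BCNF fails.
Because {Topic} is non-prime and the left side of Year → Topic is not a superkey, the relation is not in 3NF.
All keys have size 1, which rules out partial dependencies — 2NF is satisfied.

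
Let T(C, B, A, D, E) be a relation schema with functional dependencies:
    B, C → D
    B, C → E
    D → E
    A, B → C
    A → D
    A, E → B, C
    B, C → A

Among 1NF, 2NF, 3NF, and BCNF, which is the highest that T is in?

Candidate keys: {A}, {B, C}. Prime attributes: {A, B, C}.
D → E breaks BCNF: {D}⁺ = {D, E}, so {D} is not a superkey.
D → E determines the non-prime attribute {E} from a non-superkey — 3NF is violated.
No non-prime attribute depends on a proper subset of any candidate key, so 2NF holds.

2NF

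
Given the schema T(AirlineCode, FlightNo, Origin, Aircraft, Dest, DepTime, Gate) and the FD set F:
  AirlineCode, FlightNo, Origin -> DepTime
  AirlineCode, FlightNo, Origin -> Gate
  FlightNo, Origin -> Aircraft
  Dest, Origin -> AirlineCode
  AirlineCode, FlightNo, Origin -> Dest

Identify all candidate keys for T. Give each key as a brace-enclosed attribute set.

{AirlineCode, FlightNo, Origin}, {Dest, FlightNo, Origin}

Attributes never on any right-hand side: {FlightNo, Origin} — every candidate key must contain all of them.
{AirlineCode, FlightNo, Origin}⁺ = {Aircraft, AirlineCode, DepTime, Dest, FlightNo, Gate, Origin}, which is every attribute, so {AirlineCode, FlightNo, Origin} is a candidate key.
{Dest, FlightNo, Origin}⁺ = {Aircraft, AirlineCode, DepTime, Dest, FlightNo, Gate, Origin}, which is every attribute, so {Dest, FlightNo, Origin} is a candidate key.
Any other superkey properly contains one of these, so there are no further candidate keys.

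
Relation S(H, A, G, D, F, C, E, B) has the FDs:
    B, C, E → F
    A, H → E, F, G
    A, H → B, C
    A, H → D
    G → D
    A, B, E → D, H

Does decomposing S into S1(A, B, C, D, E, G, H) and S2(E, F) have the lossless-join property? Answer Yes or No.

The shared attributes are {E} and {E}⁺ = {E}.
S1 ⊄ {E} and S2 ⊄ {E}, so the split is lossy.

No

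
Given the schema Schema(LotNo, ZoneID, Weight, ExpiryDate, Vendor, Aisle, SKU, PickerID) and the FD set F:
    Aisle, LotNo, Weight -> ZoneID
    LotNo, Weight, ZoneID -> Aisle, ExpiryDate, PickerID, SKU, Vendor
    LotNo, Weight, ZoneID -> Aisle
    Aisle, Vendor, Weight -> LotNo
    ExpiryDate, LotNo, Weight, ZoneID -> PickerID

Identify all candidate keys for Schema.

{Aisle, LotNo, Weight}, {Aisle, Vendor, Weight}, {LotNo, Weight, ZoneID}

Attributes never on any right-hand side: {Weight} — every candidate key must contain it.
{Aisle, LotNo, Weight}⁺ = {Aisle, ExpiryDate, LotNo, PickerID, SKU, Vendor, Weight, ZoneID} — all of the relation — so {Aisle, LotNo, Weight} is a candidate key.
{Aisle, Vendor, Weight}⁺ = {Aisle, ExpiryDate, LotNo, PickerID, SKU, Vendor, Weight, ZoneID} — all of the relation — so {Aisle, Vendor, Weight} is a candidate key.
{LotNo, Weight, ZoneID}⁺ = {Aisle, ExpiryDate, LotNo, PickerID, SKU, Vendor, Weight, ZoneID} — all of the relation — so {LotNo, Weight, ZoneID} is a candidate key.
These are minimal and exhaustive — every other superkey contains one of them.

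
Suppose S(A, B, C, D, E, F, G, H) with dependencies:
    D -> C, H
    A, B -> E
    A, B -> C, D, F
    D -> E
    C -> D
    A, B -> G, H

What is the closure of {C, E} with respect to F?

{C, D, E, H}

Start with {C, E}.
C -> D applies; add {D} → now {C, D, E}.
D -> C, H applies; add {H} → now {C, D, E, H}.
No further FD applies.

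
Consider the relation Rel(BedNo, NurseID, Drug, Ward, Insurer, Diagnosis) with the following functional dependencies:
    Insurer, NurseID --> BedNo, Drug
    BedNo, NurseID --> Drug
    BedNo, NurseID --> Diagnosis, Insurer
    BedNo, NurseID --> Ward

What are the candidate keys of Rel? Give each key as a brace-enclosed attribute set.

{BedNo, NurseID}, {Insurer, NurseID}

No FD produces {NurseID}, so it must be in every candidate key.
{BedNo, NurseID} is a candidate key since {BedNo, NurseID}⁺ = {BedNo, Diagnosis, Drug, Insurer, NurseID, Ward} covers every attribute.
{Insurer, NurseID} is a candidate key since {Insurer, NurseID}⁺ = {BedNo, Diagnosis, Drug, Insurer, NurseID, Ward} covers every attribute.
No proper subset of any of these is a key, and no other minimal superkey exists.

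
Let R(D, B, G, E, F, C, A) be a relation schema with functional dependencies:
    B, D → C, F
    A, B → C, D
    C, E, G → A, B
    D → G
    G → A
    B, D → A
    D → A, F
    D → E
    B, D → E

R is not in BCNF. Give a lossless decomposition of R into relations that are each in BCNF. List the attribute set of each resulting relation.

Candidate keys of the original relation: {A, B}, {B, D}, {B, G}, {C, D}, {C, E, G}.
Within {A, B, C, D, E, F, G}: {D}⁺ ∩ {A, B, C, D, E, F, G} = {A, D, E, F, G}, not the whole set, so D → A, E, F, G violates BCNF; decompose into {A, D, E, F, G} and {B, C, D}.
Within {A, D, E, F, G}: {G}⁺ ∩ {A, D, E, F, G} = {A, G}, not the whole set, so G → A violates BCNF; decompose into {A, G} and {D, E, F, G}.
{A, G} has no BCNF violation.
{D, E, F, G} has no BCNF violation.
{B, C, D} has no BCNF violation.

{A, G}; {B, C, D}; {D, E, F, G}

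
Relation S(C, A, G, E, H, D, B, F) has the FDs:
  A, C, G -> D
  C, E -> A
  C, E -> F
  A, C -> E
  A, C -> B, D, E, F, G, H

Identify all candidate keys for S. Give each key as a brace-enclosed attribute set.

Attributes never on any right-hand side: {C} — every candidate key must contain it.
{A, C}⁺ = {A, B, C, D, E, F, G, H} — all of the relation — so {A, C} is a candidate key.
{C, E}⁺ = {A, B, C, D, E, F, G, H} — all of the relation — so {C, E} is a candidate key.
Any other superkey properly contains one of these, so there are no further candidate keys.

{A, C}, {C, E}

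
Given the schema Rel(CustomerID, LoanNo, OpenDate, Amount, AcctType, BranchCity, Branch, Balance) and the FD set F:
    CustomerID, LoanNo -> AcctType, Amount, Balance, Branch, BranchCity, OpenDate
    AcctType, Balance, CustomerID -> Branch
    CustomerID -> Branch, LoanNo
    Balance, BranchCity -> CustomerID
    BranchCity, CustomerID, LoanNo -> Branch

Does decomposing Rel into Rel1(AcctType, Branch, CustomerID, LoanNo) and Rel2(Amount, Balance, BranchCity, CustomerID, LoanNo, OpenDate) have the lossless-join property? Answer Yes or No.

Common attributes: {CustomerID, LoanNo}; their closure is {AcctType, Amount, Balance, Branch, BranchCity, CustomerID, LoanNo, OpenDate}.
This includes all of Rel1, so the common attributes are a superkey of Rel1 — the join is lossless.

Yes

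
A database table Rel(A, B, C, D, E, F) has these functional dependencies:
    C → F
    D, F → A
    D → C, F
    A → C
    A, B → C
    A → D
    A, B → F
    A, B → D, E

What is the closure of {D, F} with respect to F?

{A, C, D, F}

Start with {D, F}.
D, F → A applies; add {A} → now {A, D, F}.
D → C, F applies; add {C} → now {A, C, D, F}.
No further FD applies.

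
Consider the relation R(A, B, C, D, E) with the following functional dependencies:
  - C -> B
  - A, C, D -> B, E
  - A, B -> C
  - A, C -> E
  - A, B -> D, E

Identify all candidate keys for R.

{A, B}, {A, C}

Attributes never on any right-hand side: {A} — every candidate key must contain it.
Closure of {A, B} is {A, B, C, D, E}, the whole schema; {A, B} is a candidate key.
Closure of {A, C} is {A, B, C, D, E}, the whole schema; {A, C} is a candidate key.
These are minimal and exhaustive — every other superkey contains one of them.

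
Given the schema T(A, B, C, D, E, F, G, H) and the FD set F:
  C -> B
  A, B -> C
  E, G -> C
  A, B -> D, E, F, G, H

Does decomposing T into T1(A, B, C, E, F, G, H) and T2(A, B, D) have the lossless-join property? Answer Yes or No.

T1 ∩ T2 = {A, B}; its closure under F is {A, B, C, D, E, F, G, H}.
Since T1 ⊆ {A, B, C, D, E, F, G, H}, the intersection is a superkey of T1; the decomposition is lossless.

Yes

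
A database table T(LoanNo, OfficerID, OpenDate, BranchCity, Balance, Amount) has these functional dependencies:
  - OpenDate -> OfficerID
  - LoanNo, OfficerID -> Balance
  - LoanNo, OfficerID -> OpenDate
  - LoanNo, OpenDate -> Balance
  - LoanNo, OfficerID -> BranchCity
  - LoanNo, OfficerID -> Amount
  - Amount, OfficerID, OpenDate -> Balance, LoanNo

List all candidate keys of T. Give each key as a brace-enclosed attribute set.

{Amount, OpenDate}⁺ = {Amount, Balance, BranchCity, LoanNo, OfficerID, OpenDate} — all of the relation — so {Amount, OpenDate} is a candidate key.
{LoanNo, OfficerID}⁺ = {Amount, Balance, BranchCity, LoanNo, OfficerID, OpenDate} — all of the relation — so {LoanNo, OfficerID} is a candidate key.
{LoanNo, OpenDate}⁺ = {Amount, Balance, BranchCity, LoanNo, OfficerID, OpenDate} — all of the relation — so {LoanNo, OpenDate} is a candidate key.
These are minimal and exhaustive — every other superkey contains one of them.

{Amount, OpenDate}, {LoanNo, OfficerID}, {LoanNo, OpenDate}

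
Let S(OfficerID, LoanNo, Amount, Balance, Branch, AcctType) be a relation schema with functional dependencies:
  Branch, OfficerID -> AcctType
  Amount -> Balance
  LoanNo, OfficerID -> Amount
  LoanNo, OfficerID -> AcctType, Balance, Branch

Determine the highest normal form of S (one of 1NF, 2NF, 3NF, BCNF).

2NF

Candidate key: {LoanNo, OfficerID}. Prime attributes: {LoanNo, OfficerID}.
Branch, OfficerID -> AcctType breaks BCNF: {Branch, OfficerID}⁺ = {AcctType, Branch, OfficerID}, so {Branch, OfficerID} is not a superkey.
Branch, OfficerID -> AcctType has non-prime {AcctType} on the right and a non-superkey on the left, so 3NF fails.
No proper subset of a key has a non-prime attribute in its closure, so there is no partial dependency; 2NF holds.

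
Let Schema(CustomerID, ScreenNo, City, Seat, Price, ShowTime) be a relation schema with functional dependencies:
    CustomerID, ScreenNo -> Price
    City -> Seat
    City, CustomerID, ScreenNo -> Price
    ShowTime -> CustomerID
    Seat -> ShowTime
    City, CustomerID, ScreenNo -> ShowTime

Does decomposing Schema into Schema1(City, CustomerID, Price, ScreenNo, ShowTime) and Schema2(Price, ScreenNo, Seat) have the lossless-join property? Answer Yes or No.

The shared attributes are {Price, ScreenNo} and {Price, ScreenNo}⁺ = {Price, ScreenNo}.
The closure covers neither Schema1 nor Schema2 entirely; the join is not lossless.

No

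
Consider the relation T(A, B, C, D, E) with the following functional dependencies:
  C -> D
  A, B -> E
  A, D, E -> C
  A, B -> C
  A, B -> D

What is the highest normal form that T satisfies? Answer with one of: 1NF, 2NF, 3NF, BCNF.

2NF

Candidate key: {A, B}. Prime attributes: {A, B}.
C -> D breaks BCNF: {C}⁺ = {C, D}, so {C} is not a superkey.
C -> D has non-prime {D} on the right and a non-superkey on the left, so 3NF fails.
No non-prime attribute depends on a proper subset of any candidate key, so 2NF holds.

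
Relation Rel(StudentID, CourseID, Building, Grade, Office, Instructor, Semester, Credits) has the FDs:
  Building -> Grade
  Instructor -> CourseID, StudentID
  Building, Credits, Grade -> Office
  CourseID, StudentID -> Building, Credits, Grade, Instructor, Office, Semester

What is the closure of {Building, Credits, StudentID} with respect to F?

{Building, Credits, Grade, Office, StudentID}

Start with {Building, Credits, StudentID}.
Building -> Grade applies; add {Grade} → now {Building, Credits, Grade, StudentID}.
Building, Credits, Grade -> Office applies; add {Office} → now {Building, Credits, Grade, Office, StudentID}.
No further FD applies.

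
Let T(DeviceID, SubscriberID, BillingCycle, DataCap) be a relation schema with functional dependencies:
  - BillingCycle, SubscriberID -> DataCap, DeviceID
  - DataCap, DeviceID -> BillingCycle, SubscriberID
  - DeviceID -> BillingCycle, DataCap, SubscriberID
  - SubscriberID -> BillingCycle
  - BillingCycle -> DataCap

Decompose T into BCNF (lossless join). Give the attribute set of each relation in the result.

Candidate keys of the original relation: {DeviceID}, {SubscriberID}.
In {BillingCycle, DataCap, DeviceID, SubscriberID}, {BillingCycle} is not a superkey ({BillingCycle}⁺ restricted to this set is {BillingCycle, DataCap}), so split on BillingCycle -> DataCap into {BillingCycle, DataCap} and {BillingCycle, DeviceID, SubscriberID}.
{BillingCycle, DataCap} has no BCNF violation.
{BillingCycle, DeviceID, SubscriberID} has no BCNF violation.

{BillingCycle, DataCap}; {BillingCycle, DeviceID, SubscriberID}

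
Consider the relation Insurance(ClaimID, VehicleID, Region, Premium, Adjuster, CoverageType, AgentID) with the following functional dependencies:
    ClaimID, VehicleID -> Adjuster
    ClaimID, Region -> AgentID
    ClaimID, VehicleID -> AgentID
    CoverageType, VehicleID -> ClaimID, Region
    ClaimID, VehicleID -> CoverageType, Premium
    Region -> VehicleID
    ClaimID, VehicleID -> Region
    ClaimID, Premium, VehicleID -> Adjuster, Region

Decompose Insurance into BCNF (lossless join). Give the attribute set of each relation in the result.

{Adjuster, AgentID, ClaimID, CoverageType, Premium, Region}; {Region, VehicleID}

Candidate keys of the original relation: {ClaimID, Region}, {ClaimID, VehicleID}, {CoverageType, Region}, {CoverageType, VehicleID}.
Within {Adjuster, AgentID, ClaimID, CoverageType, Premium, Region, VehicleID}: {Region}⁺ ∩ {Adjuster, AgentID, ClaimID, CoverageType, Premium, Region, VehicleID} = {Region, VehicleID}, not the whole set, so Region -> VehicleID violates BCNF; decompose into {Region, VehicleID} and {Adjuster, AgentID, ClaimID, CoverageType, Premium, Region}.
{Region, VehicleID} has no BCNF violation.
{Adjuster, AgentID, ClaimID, CoverageType, Premium, Region} has no BCNF violation.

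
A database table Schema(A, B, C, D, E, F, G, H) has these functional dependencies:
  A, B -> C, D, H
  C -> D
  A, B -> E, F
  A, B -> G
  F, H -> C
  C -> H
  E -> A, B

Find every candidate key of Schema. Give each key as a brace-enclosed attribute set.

{A, B}, {E}

{E}⁺ = {A, B, C, D, E, F, G, H}, which is every attribute, so {E} is a candidate key.
{A, B}⁺ = {A, B, C, D, E, F, G, H}, which is every attribute, so {A, B} is a candidate key.
No proper subset of any of these is a key, and no other minimal superkey exists.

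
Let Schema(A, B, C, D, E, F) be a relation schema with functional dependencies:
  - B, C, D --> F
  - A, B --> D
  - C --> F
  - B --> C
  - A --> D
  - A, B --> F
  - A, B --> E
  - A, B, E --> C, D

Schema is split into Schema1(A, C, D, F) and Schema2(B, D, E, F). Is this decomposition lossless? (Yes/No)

No

The shared attributes are {D, F} and {D, F}⁺ = {D, F}.
Schema1 ⊄ {D, F} and Schema2 ⊄ {D, F}, so the split is lossy.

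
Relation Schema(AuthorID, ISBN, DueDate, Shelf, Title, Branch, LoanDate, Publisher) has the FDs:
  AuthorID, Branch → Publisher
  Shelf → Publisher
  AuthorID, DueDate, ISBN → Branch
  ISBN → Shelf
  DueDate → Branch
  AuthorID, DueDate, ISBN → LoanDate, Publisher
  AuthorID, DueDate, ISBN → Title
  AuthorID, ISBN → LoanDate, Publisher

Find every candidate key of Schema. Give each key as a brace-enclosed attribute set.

{AuthorID, DueDate, ISBN}

{AuthorID, DueDate, ISBN} never appear on the right of any FD, so every key must include all of them.
{AuthorID, DueDate, ISBN}⁺ = {AuthorID, Branch, DueDate, ISBN, LoanDate, Publisher, Shelf, Title} — all of the relation — so {AuthorID, DueDate, ISBN} is a candidate key.
No smaller or unrelated set reaches every attribute, so there are no other keys.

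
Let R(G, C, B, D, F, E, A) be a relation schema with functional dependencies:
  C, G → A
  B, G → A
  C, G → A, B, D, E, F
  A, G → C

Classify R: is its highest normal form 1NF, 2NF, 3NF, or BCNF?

Candidate keys: {A, G}, {B, G}, {C, G}. Prime attributes: {A, B, C, G}.
Every FD has a superkey on the left, so the relation is in BCNF.

BCNF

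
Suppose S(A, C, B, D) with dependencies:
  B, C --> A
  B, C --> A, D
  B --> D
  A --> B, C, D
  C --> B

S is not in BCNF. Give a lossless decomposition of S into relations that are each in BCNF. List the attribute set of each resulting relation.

Candidate keys of the original relation: {A}, {C}.
In {A, B, C, D}, {B} is not a superkey ({B}⁺ restricted to this set is {B, D}), so split on B --> D into {B, D} and {A, B, C}.
{B, D}: every determinant is a superkey — BCNF.
{A, B, C}: every determinant is a superkey — BCNF.

{A, B, C}; {B, D}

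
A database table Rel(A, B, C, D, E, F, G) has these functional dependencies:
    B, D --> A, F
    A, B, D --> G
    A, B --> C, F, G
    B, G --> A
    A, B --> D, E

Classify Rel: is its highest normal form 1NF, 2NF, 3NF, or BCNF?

Candidate keys: {A, B}, {B, D}, {B, G}. Prime attributes: {A, B, D, G}.
Every FD has a superkey on the left, so the relation is in BCNF.

BCNF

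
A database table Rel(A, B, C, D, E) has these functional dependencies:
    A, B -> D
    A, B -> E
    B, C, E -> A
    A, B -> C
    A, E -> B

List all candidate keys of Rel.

{A, B} is a candidate key since {A, B}⁺ = {A, B, C, D, E} covers every attribute.
{A, E} is a candidate key since {A, E}⁺ = {A, B, C, D, E} covers every attribute.
{B, C, E} is a candidate key since {B, C, E}⁺ = {A, B, C, D, E} covers every attribute.
Any other superkey properly contains one of these, so there are no further candidate keys.

{A, B}, {A, E}, {B, C, E}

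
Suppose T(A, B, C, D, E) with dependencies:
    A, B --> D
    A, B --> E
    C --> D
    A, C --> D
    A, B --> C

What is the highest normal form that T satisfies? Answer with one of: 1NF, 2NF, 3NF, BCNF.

Candidate key: {A, B}. Prime attributes: {A, B}.
C --> D: {C}⁺ = {C, D}, which is not all of the attributes, so the left side is not a superkey — BCNF is violated.
C --> D has non-prime {D} on the right and a non-superkey on the left, so 3NF fails.
Checking every proper subset of each key, none determines a non-prime attribute — 2NF is satisfied.

2NF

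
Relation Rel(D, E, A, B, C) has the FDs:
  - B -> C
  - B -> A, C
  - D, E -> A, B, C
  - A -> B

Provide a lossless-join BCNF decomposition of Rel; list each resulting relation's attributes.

Candidate key of the original relation: {D, E}.
In {A, B, C, D, E}, {B} is not a superkey ({B}⁺ restricted to this set is {A, B, C}), so split on B -> A, C into {A, B, C} and {B, D, E}.
{A, B, C}: every determinant is a superkey — BCNF.
{B, D, E}: every determinant is a superkey — BCNF.

{A, B, C}; {B, D, E}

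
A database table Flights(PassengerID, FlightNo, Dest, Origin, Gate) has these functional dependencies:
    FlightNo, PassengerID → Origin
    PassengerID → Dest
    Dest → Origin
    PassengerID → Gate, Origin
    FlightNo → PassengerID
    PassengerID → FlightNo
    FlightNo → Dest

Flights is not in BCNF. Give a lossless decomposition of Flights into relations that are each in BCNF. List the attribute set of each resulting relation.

Candidate keys of the original relation: {FlightNo}, {PassengerID}.
{Dest, FlightNo, Gate, Origin, PassengerID}: {Dest} determines {Dest, Origin} here but is not a superkey — split on Dest → Origin, giving {Dest, Origin} and {Dest, FlightNo, Gate, PassengerID}.
{Dest, Origin}: every determinant is a superkey — BCNF.
{Dest, FlightNo, Gate, PassengerID}: every determinant is a superkey — BCNF.

{Dest, FlightNo, Gate, PassengerID}; {Dest, Origin}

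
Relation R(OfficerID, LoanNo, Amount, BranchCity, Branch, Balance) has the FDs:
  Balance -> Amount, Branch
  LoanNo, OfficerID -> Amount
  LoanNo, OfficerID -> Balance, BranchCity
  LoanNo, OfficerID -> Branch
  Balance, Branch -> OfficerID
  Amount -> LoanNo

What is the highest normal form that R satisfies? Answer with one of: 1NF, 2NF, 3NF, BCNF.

3NF

Candidate keys: {Amount, OfficerID}, {Balance}, {LoanNo, OfficerID}. Prime attributes: {Amount, Balance, LoanNo, OfficerID}.
For Amount -> LoanNo we have {Amount}⁺ = {Amount, LoanNo}; {Amount} is not a superkey, so BCNF fails.
Since {LoanNo} ⊆ prime attributes and every other non-superkey FD also has a prime right side, the schema is in 3NF.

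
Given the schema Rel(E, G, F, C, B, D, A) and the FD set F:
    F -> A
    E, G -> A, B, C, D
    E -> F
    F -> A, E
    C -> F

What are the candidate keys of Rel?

{C, G}, {E, G}, {F, G}

No FD produces {G}, so it must be in every candidate key.
Closure of {C, G} is {A, B, C, D, E, F, G}, the whole schema; {C, G} is a candidate key.
Closure of {E, G} is {A, B, C, D, E, F, G}, the whole schema; {E, G} is a candidate key.
Closure of {F, G} is {A, B, C, D, E, F, G}, the whole schema; {F, G} is a candidate key.
These are minimal and exhaustive — every other superkey contains one of them.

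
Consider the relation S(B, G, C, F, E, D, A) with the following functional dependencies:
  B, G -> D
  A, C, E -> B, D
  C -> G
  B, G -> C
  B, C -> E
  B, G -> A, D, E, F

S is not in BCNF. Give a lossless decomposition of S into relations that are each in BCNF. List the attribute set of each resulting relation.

{A, B, C, D, E, F}; {C, G}

Candidate keys of the original relation: {A, C, E}, {B, C}, {B, G}.
{A, B, C, D, E, F, G}: {C} determines {C, G} here but is not a superkey — split on C -> G, giving {C, G} and {A, B, C, D, E, F}.
{C, G} is in BCNF.
{A, B, C, D, E, F} is in BCNF.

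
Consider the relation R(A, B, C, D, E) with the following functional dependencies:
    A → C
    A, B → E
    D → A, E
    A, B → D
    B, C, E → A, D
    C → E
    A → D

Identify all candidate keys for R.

No FD produces {B}, so it must be in every candidate key.
{A, B}⁺ = {A, B, C, D, E} — all of the relation — so {A, B} is a candidate key.
{B, C}⁺ = {A, B, C, D, E} — all of the relation — so {B, C} is a candidate key.
{B, D}⁺ = {A, B, C, D, E} — all of the relation — so {B, D} is a candidate key.
No proper subset of any of these is a key, and no other minimal superkey exists.

{A, B}, {B, C}, {B, D}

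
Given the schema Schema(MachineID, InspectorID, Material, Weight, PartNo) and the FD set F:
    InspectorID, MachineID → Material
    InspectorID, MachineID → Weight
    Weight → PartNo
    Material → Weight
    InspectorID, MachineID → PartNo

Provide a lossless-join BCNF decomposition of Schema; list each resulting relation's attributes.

{InspectorID, MachineID, Material}; {Material, Weight}; {PartNo, Weight}

Candidate key of the original relation: {InspectorID, MachineID}.
{InspectorID, MachineID, Material, PartNo, Weight}: {Weight} determines {PartNo, Weight} here but is not a superkey — split on Weight → PartNo, giving {PartNo, Weight} and {InspectorID, MachineID, Material, Weight}.
{PartNo, Weight} is in BCNF.
{InspectorID, MachineID, Material, Weight}: {Material} determines {Material, Weight} here but is not a superkey — split on Material → Weight, giving {Material, Weight} and {InspectorID, MachineID, Material}.
{Material, Weight} is in BCNF.
{InspectorID, MachineID, Material} is in BCNF.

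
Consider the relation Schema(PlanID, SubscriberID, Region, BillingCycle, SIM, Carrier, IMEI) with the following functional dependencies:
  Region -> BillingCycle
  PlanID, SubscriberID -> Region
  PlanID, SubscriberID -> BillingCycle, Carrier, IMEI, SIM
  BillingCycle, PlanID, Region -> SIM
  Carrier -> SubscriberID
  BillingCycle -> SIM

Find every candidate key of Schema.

{PlanID} never appears on the right of any FD, so every key must include it.
Closure of {Carrier, PlanID} is {BillingCycle, Carrier, IMEI, PlanID, Region, SIM, SubscriberID}, the whole schema; {Carrier, PlanID} is a candidate key.
Closure of {PlanID, SubscriberID} is {BillingCycle, Carrier, IMEI, PlanID, Region, SIM, SubscriberID}, the whole schema; {PlanID, SubscriberID} is a candidate key.
No proper subset of any of these is a key, and no other minimal superkey exists.

{Carrier, PlanID}, {PlanID, SubscriberID}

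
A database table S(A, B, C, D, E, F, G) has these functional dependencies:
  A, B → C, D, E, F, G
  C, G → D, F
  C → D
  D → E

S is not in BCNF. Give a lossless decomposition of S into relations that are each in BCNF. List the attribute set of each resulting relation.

Candidate key of the original relation: {A, B}.
Within {A, B, C, D, E, F, G}: {C, G}⁺ ∩ {A, B, C, D, E, F, G} = {C, D, E, F, G}, not the whole set, so C, G → D, E, F violates BCNF; decompose into {C, D, E, F, G} and {A, B, C, G}.
Within {C, D, E, F, G}: {C}⁺ ∩ {C, D, E, F, G} = {C, D, E}, not the whole set, so C → D, E violates BCNF; decompose into {C, D, E} and {C, F, G}.
Within {C, D, E}: {D}⁺ ∩ {C, D, E} = {D, E}, not the whole set, so D → E violates BCNF; decompose into {D, E} and {C, D}.
{D, E} is in BCNF.
{C, D} is in BCNF.
{C, F, G} is in BCNF.
{A, B, C, G} is in BCNF.

{A, B, C, G}; {C, D}; {C, F, G}; {D, E}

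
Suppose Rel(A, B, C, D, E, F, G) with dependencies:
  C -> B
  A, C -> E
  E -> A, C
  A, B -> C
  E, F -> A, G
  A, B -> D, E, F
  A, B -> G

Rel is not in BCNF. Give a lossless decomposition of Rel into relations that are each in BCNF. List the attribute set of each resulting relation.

{A, C, D, E, F, G}; {B, C}

Candidate keys of the original relation: {A, B}, {A, C}, {E}.
Within {A, B, C, D, E, F, G}: {C}⁺ ∩ {A, B, C, D, E, F, G} = {B, C}, not the whole set, so C -> B violates BCNF; decompose into {B, C} and {A, C, D, E, F, G}.
{B, C} is in BCNF.
{A, C, D, E, F, G} is in BCNF.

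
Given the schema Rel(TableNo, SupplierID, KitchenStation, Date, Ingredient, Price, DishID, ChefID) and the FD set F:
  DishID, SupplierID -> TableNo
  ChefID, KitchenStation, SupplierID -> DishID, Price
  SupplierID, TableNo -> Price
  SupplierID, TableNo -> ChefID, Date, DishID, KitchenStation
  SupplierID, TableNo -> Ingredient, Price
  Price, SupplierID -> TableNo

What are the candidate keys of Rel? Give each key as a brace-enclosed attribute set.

Attributes never on any right-hand side: {SupplierID} — every candidate key must contain it.
{DishID, SupplierID}⁺ = {ChefID, Date, DishID, Ingredient, KitchenStation, Price, SupplierID, TableNo} — all of the relation — so {DishID, SupplierID} is a candidate key.
{Price, SupplierID}⁺ = {ChefID, Date, DishID, Ingredient, KitchenStation, Price, SupplierID, TableNo} — all of the relation — so {Price, SupplierID} is a candidate key.
{SupplierID, TableNo}⁺ = {ChefID, Date, DishID, Ingredient, KitchenStation, Price, SupplierID, TableNo} — all of the relation — so {SupplierID, TableNo} is a candidate key.
{ChefID, KitchenStation, SupplierID}⁺ = {ChefID, Date, DishID, Ingredient, KitchenStation, Price, SupplierID, TableNo} — all of the relation — so {ChefID, KitchenStation, SupplierID} is a candidate key.
Any other superkey properly contains one of these, so there are no further candidate keys.

{ChefID, KitchenStation, SupplierID}, {DishID, SupplierID}, {Price, SupplierID}, {SupplierID, TableNo}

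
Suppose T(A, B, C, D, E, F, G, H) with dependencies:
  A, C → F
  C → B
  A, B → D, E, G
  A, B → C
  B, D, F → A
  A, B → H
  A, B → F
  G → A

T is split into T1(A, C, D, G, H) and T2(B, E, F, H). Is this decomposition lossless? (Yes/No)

T1 ∩ T2 = {H}; its closure under F is {H}.
The closure covers neither T1 nor T2 entirely; the join is not lossless.

No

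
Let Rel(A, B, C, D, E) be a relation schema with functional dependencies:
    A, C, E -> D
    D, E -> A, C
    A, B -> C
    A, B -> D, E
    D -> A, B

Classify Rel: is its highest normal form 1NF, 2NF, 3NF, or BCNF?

BCNF

Candidate keys: {A, B}, {A, C, E}, {D}. Prime attributes: {A, B, C, D, E}.
The left-hand side of every FD is a superkey, so BCNF is satisfied.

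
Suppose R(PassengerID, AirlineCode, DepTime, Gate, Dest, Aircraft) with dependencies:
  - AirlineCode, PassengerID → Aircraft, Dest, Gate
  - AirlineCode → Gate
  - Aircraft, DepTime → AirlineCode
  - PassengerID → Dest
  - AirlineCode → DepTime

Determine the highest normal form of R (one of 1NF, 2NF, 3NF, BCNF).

1NF

Candidate keys: {Aircraft, DepTime, PassengerID}, {AirlineCode, PassengerID}. Prime attributes: {Aircraft, AirlineCode, DepTime, PassengerID}.
For AirlineCode → Gate we have {AirlineCode}⁺ = {AirlineCode, DepTime, Gate}; {AirlineCode} is not a superkey, so BCNF fails.
AirlineCode → Gate determines the non-prime attribute {Gate} from a non-superkey — 3NF is violated.
Since {AirlineCode} ⊂ {AirlineCode, PassengerID} and {AirlineCode}⁺ ⊇ {Gate} with {Gate} non-prime, there is a partial dependency; 2NF fails.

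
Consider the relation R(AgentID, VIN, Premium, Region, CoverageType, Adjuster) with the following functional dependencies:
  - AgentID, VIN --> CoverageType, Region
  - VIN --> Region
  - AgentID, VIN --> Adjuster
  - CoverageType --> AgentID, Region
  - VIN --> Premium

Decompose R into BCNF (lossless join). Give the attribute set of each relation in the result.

Candidate keys of the original relation: {AgentID, VIN}, {CoverageType, VIN}.
Within {Adjuster, AgentID, CoverageType, Premium, Region, VIN}: {VIN}⁺ ∩ {Adjuster, AgentID, CoverageType, Premium, Region, VIN} = {Premium, Region, VIN}, not the whole set, so VIN --> Premium, Region violates BCNF; decompose into {Premium, Region, VIN} and {Adjuster, AgentID, CoverageType, VIN}.
{Premium, Region, VIN} is in BCNF.
Within {Adjuster, AgentID, CoverageType, VIN}: {CoverageType}⁺ ∩ {Adjuster, AgentID, CoverageType, VIN} = {AgentID, CoverageType}, not the whole set, so CoverageType --> AgentID violates BCNF; decompose into {AgentID, CoverageType} and {Adjuster, CoverageType, VIN}.
{AgentID, CoverageType} is in BCNF.
{Adjuster, CoverageType, VIN} is in BCNF.

{Adjuster, CoverageType, VIN}; {AgentID, CoverageType}; {Premium, Region, VIN}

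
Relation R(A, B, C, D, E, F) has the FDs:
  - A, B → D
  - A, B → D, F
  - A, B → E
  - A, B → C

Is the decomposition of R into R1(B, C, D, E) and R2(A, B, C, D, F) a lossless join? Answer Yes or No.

R1 ∩ R2 = {B, C, D}; its closure under F is {B, C, D}.
Neither R1 nor R2 is contained in that closure, so the decomposition is lossy.

No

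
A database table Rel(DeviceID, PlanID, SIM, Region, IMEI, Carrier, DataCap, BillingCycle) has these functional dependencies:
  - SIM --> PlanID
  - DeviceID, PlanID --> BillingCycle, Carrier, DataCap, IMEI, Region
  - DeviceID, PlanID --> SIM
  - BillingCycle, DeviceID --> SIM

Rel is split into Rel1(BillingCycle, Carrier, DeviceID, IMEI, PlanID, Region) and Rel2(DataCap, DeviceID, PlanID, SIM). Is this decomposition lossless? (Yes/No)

Common attributes: {DeviceID, PlanID}; their closure is {BillingCycle, Carrier, DataCap, DeviceID, IMEI, PlanID, Region, SIM}.
Rel1 is contained in that closure, so Rel1 ∩ Rel2 --> Rel1 holds and the join is lossless.

Yes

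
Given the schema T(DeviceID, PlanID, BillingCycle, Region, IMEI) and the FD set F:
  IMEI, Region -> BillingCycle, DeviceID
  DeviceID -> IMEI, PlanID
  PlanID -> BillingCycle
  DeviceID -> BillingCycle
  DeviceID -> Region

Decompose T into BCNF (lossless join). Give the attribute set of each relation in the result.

{BillingCycle, PlanID}; {DeviceID, IMEI, PlanID, Region}

Candidate keys of the original relation: {DeviceID}, {IMEI, Region}.
Within {BillingCycle, DeviceID, IMEI, PlanID, Region}: {PlanID}⁺ ∩ {BillingCycle, DeviceID, IMEI, PlanID, Region} = {BillingCycle, PlanID}, not the whole set, so PlanID -> BillingCycle violates BCNF; decompose into {BillingCycle, PlanID} and {DeviceID, IMEI, PlanID, Region}.
{BillingCycle, PlanID} has no BCNF violation.
{DeviceID, IMEI, PlanID, Region} has no BCNF violation.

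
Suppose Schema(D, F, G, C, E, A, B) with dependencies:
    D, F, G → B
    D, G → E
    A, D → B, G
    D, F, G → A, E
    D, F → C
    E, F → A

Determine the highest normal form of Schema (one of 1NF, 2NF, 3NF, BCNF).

Candidate keys: {A, D, F}, {D, E, F}, {D, F, G}. Prime attributes: {A, D, E, F, G}.
D, G → E: {D, G}⁺ = {D, E, G}, which is not all of the attributes, so the left side is not a superkey — BCNF is violated.
A, D → B, G has non-prime {B} on the right and a non-superkey on the left, so 3NF fails.
{A, D} is a proper subset of the key {A, D, F}, and {A, D}⁺ contains the non-prime attribute {B} — a partial dependency, so 2NF is violated.

1NF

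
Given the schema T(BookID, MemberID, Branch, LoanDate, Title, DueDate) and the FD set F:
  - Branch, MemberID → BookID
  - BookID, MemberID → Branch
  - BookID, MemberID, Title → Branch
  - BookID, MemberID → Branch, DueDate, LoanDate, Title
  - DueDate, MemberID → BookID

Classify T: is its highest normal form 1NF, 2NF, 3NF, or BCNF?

Candidate keys: {BookID, MemberID}, {Branch, MemberID}, {DueDate, MemberID}. Prime attributes: {BookID, Branch, DueDate, MemberID}.
Each dependency's left side is a superkey — BCNF holds.

BCNF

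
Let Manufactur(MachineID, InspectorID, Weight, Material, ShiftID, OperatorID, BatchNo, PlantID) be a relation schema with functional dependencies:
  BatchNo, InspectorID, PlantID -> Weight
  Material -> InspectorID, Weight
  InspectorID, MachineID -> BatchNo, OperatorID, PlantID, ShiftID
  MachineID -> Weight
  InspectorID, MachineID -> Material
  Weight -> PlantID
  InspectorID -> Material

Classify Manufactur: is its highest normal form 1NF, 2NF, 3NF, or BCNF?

1NF

Candidate keys: {InspectorID, MachineID}, {MachineID, Material}. Prime attributes: {InspectorID, MachineID, Material}.
For BatchNo, InspectorID, PlantID -> Weight we have {BatchNo, InspectorID, PlantID}⁺ = {BatchNo, InspectorID, Material, PlantID, Weight}; {BatchNo, InspectorID, PlantID} is not a superkey, so BCNF fails.
Because {Weight} is non-prime and the left side of BatchNo, InspectorID, PlantID -> Weight is not a superkey, the relation is not in 3NF.
The proper key subset {InspectorID} of {InspectorID, MachineID} determines non-prime {PlantID, Weight}, so the relation is not even in 2NF.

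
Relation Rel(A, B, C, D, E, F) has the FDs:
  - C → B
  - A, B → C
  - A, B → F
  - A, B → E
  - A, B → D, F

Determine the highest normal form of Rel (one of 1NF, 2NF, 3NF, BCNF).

3NF

Candidate keys: {A, B}, {A, C}. Prime attributes: {A, B, C}.
C → B: {C}⁺ = {B, C}, which is not all of the attributes, so the left side is not a superkey — BCNF is violated.
But every attribute on its right side ({B}) is prime, and the same holds for every other non-superkey FD, so 3NF still holds.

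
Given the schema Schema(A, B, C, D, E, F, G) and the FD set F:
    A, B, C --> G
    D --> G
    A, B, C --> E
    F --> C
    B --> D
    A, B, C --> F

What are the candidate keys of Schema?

No FD produces {A, B}, so they must be in every candidate key.
Closure of {A, B, C} is {A, B, C, D, E, F, G}, the whole schema; {A, B, C} is a candidate key.
Closure of {A, B, F} is {A, B, C, D, E, F, G}, the whole schema; {A, B, F} is a candidate key.
These are minimal and exhaustive — every other superkey contains one of them.

{A, B, C}, {A, B, F}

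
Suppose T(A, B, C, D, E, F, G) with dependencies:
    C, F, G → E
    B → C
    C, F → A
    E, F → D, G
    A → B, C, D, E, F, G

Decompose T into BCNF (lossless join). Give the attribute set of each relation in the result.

Candidate keys of the original relation: {A}, {B, F}, {C, F}.
Within {A, B, C, D, E, F, G}: {B}⁺ ∩ {A, B, C, D, E, F, G} = {B, C}, not the whole set, so B → C violates BCNF; decompose into {B, C} and {A, B, D, E, F, G}.
{B, C} is in BCNF.
Within {A, B, D, E, F, G}: {E, F}⁺ ∩ {A, B, D, E, F, G} = {D, E, F, G}, not the whole set, so E, F → D, G violates BCNF; decompose into {D, E, F, G} and {A, B, E, F}.
{D, E, F, G} is in BCNF.
{A, B, E, F} is in BCNF.

{A, B, E, F}; {B, C}; {D, E, F, G}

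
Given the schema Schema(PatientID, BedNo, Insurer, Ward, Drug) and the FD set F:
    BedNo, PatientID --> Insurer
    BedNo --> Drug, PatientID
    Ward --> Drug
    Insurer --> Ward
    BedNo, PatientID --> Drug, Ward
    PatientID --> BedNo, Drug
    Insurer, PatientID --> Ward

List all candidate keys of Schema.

{BedNo}⁺ = {BedNo, Drug, Insurer, PatientID, Ward} — all of the relation — so {BedNo} is a candidate key.
{PatientID}⁺ = {BedNo, Drug, Insurer, PatientID, Ward} — all of the relation — so {PatientID} is a candidate key.
No proper subset of any of these is a key, and no other minimal superkey exists.

{BedNo}, {PatientID}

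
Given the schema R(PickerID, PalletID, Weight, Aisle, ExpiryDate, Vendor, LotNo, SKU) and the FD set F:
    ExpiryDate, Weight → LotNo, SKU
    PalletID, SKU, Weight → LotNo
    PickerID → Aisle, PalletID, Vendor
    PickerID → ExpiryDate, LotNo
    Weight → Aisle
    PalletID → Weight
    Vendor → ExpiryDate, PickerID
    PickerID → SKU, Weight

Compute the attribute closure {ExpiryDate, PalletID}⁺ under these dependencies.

Start with {ExpiryDate, PalletID}.
PalletID → Weight applies; add {Weight} → now {ExpiryDate, PalletID, Weight}.
ExpiryDate, Weight → LotNo, SKU applies; add {LotNo, SKU} → now {ExpiryDate, LotNo, PalletID, SKU, Weight}.
Weight → Aisle applies; add {Aisle} → now {Aisle, ExpiryDate, LotNo, PalletID, SKU, Weight}.
No further FD applies.

{Aisle, ExpiryDate, LotNo, PalletID, SKU, Weight}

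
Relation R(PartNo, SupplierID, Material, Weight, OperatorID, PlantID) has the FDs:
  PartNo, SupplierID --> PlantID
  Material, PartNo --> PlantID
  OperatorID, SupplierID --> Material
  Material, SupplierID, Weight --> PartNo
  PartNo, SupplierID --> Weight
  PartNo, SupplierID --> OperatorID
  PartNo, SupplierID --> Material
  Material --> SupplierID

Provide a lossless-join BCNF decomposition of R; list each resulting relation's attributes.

Candidate keys of the original relation: {Material, PartNo}, {Material, Weight}, {OperatorID, SupplierID, Weight}, {PartNo, SupplierID}.
In {Material, OperatorID, PartNo, PlantID, SupplierID, Weight}, {OperatorID, SupplierID} is not a superkey ({OperatorID, SupplierID}⁺ restricted to this set is {Material, OperatorID, SupplierID}), so split on OperatorID, SupplierID --> Material into {Material, OperatorID, SupplierID} and {OperatorID, PartNo, PlantID, SupplierID, Weight}.
In {Material, OperatorID, SupplierID}, {Material} is not a superkey ({Material}⁺ restricted to this set is {Material, SupplierID}), so split on Material --> SupplierID into {Material, SupplierID} and {Material, OperatorID}.
{Material, SupplierID}: every determinant is a superkey — BCNF.
{Material, OperatorID}: every determinant is a superkey — BCNF.
{OperatorID, PartNo, PlantID, SupplierID, Weight}: every determinant is a superkey — BCNF.

{Material, OperatorID}; {Material, SupplierID}; {OperatorID, PartNo, PlantID, SupplierID, Weight}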